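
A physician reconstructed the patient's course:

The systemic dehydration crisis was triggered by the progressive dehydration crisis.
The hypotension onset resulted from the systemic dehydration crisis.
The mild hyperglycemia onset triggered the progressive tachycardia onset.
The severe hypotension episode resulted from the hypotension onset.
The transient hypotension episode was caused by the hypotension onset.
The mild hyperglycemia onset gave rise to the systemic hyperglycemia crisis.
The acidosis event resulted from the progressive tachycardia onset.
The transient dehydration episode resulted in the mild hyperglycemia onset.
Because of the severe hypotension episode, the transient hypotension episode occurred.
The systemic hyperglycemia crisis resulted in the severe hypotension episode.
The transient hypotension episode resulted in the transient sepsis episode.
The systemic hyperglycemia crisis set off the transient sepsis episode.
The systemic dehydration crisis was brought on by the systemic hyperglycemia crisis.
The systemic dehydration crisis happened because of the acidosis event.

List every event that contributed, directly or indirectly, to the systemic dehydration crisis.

the acidosis event, the mild hyperglycemia onset, the progressive dehydration crisis, the progressive tachycardia onset, the systemic hyperglycemia crisis, the transient dehydration episode

Immediate causes of the systemic dehydration crisis: the systemic hyperglycemia crisis, the acidosis event, the progressive dehydration crisis.
Further upstream: the transient dehydration episode, the mild hyperglycemia onset, the progressive tachycardia onset.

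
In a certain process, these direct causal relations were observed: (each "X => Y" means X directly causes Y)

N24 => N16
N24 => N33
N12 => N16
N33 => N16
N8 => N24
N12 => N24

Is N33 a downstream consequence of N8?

Yes

There is a causal chain: N8 → N24 → N33.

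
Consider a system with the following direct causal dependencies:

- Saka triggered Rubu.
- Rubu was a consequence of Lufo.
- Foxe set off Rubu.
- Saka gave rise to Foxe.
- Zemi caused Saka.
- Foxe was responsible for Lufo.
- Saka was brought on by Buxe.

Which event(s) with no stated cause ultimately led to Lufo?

Buxe, Zemi

Tracing upstream from Lufo: Lufo ← Foxe ← Saka ← Buxe.
A separate upstream branch: Lufo ← Foxe ← Saka ← Zemi.
Each of those chain origins has no stated cause.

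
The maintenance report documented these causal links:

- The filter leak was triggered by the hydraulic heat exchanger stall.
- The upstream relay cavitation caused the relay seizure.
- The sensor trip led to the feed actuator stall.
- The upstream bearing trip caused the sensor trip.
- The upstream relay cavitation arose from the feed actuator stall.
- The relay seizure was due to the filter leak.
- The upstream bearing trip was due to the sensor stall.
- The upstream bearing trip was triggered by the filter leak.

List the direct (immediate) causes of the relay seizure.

the filter leak, the upstream relay cavitation

Upstream contributors include the hydraulic heat exchanger stall, the upstream bearing trip, the sensor trip, the feed actuator stall, the sensor stall, but only the filter leak, the upstream relay cavitation feed directly into the relay seizure.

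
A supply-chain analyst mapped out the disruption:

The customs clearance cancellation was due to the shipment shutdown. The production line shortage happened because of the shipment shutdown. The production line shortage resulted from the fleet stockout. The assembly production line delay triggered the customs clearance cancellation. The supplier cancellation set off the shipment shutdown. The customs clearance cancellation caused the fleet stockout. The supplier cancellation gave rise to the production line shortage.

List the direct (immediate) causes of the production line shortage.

Upstream contributors include the customs clearance cancellation, the assembly production line delay, but only the fleet stockout, the shipment shutdown, the supplier cancellation feed directly into the production line shortage.

the fleet stockout, the shipment shutdown, the supplier cancellation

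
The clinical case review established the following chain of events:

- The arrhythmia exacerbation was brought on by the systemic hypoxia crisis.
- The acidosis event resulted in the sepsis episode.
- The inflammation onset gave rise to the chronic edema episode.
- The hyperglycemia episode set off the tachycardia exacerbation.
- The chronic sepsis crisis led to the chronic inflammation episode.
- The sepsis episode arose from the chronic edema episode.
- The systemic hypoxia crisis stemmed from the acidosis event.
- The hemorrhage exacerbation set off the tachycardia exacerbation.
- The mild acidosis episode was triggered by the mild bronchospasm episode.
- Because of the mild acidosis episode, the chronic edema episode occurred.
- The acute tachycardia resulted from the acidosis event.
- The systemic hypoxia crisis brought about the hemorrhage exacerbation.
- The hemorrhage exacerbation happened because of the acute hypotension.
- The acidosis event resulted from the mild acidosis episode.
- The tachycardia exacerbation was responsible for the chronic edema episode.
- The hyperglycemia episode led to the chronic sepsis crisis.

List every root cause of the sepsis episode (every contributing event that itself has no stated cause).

Tracing upstream from the sepsis episode: the sepsis episode ← the chronic edema episode ← the tachycardia exacerbation ← the hyperglycemia episode.
A separate upstream branch: the sepsis episode ← the chronic edema episode ← the tachycardia exacerbation ← the hemorrhage exacerbation ← the acute hypotension.
A separate upstream branch: the sepsis episode ← the acidosis event ← the mild acidosis episode ← the mild bronchospasm episode.
A separate upstream branch: the sepsis episode ← the chronic edema episode ← the inflammation onset.
Each of those chain origins has no stated cause.

the acute hypotension, the hyperglycemia episode, the inflammation onset, the mild bronchospasm episode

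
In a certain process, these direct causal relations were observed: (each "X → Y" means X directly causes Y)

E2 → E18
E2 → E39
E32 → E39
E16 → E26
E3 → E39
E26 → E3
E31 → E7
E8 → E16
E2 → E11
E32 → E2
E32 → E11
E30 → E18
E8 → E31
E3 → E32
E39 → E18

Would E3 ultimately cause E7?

E3 leads to E32, E2, E11, E39, E18; E7 is not among them.

No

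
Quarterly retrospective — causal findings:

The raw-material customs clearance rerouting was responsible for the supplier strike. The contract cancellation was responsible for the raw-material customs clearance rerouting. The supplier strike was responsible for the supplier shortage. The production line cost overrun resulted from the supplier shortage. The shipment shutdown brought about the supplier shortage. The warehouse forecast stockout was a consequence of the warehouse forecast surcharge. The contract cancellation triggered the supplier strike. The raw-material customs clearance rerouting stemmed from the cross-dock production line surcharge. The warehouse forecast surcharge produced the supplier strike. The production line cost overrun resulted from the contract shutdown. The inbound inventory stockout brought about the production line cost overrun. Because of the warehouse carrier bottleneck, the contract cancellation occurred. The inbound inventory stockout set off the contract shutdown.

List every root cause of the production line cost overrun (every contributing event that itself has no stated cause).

Tracing upstream from the production line cost overrun: the production line cost overrun ← the inbound inventory stockout.
A separate upstream branch: the production line cost overrun ← the supplier shortage ← the supplier strike ← the contract cancellation ← the warehouse carrier bottleneck.
A separate upstream branch: the production line cost overrun ← the supplier shortage ← the supplier strike ← the warehouse forecast surcharge.
A separate upstream branch: the production line cost overrun ← the supplier shortage ← the supplier strike ← the raw-material customs clearance rerouting ← the cross-dock production line surcharge.
A separate upstream branch: the production line cost overrun ← the supplier shortage ← the shipment shutdown.
Each of those chain origins has no stated cause.

the cross-dock production line surcharge, the inbound inventory stockout, the shipment shutdown, the warehouse carrier bottleneck, the warehouse forecast surcharge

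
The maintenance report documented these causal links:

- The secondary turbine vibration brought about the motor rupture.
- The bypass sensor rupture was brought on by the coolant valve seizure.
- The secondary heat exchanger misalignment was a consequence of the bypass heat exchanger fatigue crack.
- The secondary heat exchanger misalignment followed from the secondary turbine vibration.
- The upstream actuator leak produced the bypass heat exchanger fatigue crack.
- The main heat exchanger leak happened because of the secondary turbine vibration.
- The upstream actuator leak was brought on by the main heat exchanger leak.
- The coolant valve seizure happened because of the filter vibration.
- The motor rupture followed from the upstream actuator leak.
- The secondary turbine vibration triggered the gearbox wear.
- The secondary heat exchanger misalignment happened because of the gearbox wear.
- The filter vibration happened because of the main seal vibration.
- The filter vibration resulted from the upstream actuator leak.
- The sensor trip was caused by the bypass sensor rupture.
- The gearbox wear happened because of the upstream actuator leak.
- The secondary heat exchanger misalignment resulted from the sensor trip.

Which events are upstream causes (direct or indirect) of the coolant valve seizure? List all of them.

Immediate cause of the coolant valve seizure: the filter vibration.
Further upstream: the secondary turbine vibration, the main heat exchanger leak, the upstream actuator leak, the main seal vibration.

the filter vibration, the main heat exchanger leak, the main seal vibration, the secondary turbine vibration, the upstream actuator leak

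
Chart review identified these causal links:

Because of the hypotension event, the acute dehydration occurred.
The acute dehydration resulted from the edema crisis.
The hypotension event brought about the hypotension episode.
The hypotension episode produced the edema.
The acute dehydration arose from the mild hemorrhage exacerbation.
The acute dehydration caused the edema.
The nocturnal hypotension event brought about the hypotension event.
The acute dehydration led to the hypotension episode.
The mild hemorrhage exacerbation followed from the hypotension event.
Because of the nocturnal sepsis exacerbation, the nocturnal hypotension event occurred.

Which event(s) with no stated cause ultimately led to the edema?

the edema crisis, the nocturnal sepsis exacerbation

Tracing upstream from the edema: the edema ← the acute dehydration ← the hypotension event ← the nocturnal hypotension event ← the nocturnal sepsis exacerbation.
A separate upstream branch: the edema ← the acute dehydration ← the edema crisis.
Each of those chain origins has no stated cause.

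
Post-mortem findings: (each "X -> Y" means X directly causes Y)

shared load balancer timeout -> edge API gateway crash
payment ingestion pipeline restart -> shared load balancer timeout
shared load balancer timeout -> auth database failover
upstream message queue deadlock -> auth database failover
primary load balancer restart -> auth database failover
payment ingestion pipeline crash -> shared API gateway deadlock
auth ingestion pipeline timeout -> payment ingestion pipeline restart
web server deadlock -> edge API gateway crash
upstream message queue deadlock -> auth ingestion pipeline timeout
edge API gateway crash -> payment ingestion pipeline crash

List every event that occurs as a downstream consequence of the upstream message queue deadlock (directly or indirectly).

the auth database failover, the auth ingestion pipeline timeout, the edge API gateway crash, the payment ingestion pipeline crash, the payment ingestion pipeline restart, the shared API gateway deadlock, the shared load balancer timeout

Direct effects: the auth ingestion pipeline timeout, the auth database failover.
2 steps out: the payment ingestion pipeline restart.
3 steps out: the shared load balancer timeout.
4 steps out: the edge API gateway crash.
5 steps out: the payment ingestion pipeline crash.
6 steps out: the shared API gateway deadlock.
Not reachable from it: the web server deadlock, the primary load balancer restart.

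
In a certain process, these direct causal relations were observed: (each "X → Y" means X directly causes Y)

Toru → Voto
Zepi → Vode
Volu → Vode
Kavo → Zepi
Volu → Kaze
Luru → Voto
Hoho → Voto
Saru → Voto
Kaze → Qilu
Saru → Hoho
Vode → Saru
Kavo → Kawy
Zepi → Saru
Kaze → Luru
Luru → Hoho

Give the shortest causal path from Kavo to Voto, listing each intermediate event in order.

Kavo → Zepi → Saru → Voto

Kavo → Zepi
Zepi → Saru
Saru → Voto
Length: 3 steps.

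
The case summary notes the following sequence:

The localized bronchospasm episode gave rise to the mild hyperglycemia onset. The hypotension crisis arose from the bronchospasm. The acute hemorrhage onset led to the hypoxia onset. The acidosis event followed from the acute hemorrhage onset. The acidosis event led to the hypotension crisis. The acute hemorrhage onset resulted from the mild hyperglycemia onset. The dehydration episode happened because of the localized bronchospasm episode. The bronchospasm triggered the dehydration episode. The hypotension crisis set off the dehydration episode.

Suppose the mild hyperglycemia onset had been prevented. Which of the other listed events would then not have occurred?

Downstream of the mild hyperglycemia onset: the acute hemorrhage onset, the acidosis event, the hypoxia onset, the hypotension crisis, the dehydration episode.
Of those, still caused via another path: the hypotension crisis, the dehydration episode.
The remainder have no surviving cause.

the acidosis event, the acute hemorrhage onset, the hypoxia onset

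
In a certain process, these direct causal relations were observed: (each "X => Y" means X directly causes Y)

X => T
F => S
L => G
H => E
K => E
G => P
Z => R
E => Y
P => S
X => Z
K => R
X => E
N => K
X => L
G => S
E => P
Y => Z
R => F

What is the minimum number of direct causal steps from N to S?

Shortest chain: N → K → E → P → S.

4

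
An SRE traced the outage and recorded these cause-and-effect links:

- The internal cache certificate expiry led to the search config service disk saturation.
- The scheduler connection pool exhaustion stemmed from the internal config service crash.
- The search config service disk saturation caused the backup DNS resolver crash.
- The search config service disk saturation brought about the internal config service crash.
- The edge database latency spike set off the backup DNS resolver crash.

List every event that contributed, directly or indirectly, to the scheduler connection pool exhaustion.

Immediate cause of the scheduler connection pool exhaustion: the internal config service crash.
Further upstream: the internal cache certificate expiry, the search config service disk saturation.

the internal cache certificate expiry, the internal config service crash, the search config service disk saturation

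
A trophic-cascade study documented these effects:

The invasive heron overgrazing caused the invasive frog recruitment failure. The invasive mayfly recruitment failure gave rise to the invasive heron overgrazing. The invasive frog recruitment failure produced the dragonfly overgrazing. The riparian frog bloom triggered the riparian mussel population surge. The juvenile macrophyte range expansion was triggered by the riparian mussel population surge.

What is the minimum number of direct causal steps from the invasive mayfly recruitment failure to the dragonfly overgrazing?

Shortest chain: the invasive mayfly recruitment failure → the invasive heron overgrazing → the invasive frog recruitment failure → the dragonfly overgrazing.

3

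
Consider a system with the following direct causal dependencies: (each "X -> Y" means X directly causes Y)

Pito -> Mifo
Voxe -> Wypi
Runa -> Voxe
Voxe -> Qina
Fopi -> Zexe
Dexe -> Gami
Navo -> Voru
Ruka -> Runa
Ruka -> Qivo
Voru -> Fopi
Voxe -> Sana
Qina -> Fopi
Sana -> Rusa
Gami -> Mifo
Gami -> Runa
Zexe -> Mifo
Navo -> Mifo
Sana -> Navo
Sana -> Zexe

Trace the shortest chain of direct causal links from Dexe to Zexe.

Dexe → Gami → Runa → Voxe → Sana → Zexe

Dexe → Gami
Gami → Runa
Runa → Voxe
Voxe → Sana
Sana → Zexe
Length: 5 steps.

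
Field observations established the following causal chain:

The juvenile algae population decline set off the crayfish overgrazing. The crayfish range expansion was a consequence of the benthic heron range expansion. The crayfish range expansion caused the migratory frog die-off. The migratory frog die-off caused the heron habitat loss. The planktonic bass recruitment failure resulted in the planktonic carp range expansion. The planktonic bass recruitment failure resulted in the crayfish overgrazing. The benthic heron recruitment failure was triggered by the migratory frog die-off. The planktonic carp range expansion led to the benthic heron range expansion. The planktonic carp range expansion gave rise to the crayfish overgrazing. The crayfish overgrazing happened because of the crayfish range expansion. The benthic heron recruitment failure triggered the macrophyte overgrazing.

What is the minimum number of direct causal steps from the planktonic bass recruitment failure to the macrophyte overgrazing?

6

Shortest chain: the planktonic bass recruitment failure → the planktonic carp range expansion → the benthic heron range expansion → the crayfish range expansion → the migratory frog die-off → the benthic heron recruitment failure → the macrophyte overgrazing.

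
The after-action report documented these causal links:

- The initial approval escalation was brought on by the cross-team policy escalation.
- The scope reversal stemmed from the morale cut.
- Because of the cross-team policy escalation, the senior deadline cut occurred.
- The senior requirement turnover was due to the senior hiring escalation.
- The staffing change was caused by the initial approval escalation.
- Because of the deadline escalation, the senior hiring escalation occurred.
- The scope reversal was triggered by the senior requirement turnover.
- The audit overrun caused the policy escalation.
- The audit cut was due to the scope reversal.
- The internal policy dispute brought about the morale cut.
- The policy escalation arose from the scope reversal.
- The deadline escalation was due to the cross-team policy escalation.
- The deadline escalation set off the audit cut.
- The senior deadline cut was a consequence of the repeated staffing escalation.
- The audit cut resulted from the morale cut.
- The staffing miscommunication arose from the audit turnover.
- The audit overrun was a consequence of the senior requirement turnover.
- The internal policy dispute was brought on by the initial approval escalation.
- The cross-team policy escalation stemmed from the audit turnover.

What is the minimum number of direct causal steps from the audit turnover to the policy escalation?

6

Shortest chain: the audit turnover → the cross-team policy escalation → the initial approval escalation → the internal policy dispute → the morale cut → the scope reversal → the policy escalation.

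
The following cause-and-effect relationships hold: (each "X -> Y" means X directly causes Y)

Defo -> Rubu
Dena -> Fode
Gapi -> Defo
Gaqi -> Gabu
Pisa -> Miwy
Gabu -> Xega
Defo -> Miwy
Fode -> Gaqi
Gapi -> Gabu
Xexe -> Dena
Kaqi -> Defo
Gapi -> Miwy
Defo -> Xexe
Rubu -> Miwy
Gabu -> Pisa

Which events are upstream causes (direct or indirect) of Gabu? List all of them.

Defo, Dena, Fode, Gapi, Gaqi, Kaqi, Xexe

Immediate causes of Gabu: Gapi, Gaqi.
Further upstream: Defo, Xexe, Dena, Fode, Kaqi.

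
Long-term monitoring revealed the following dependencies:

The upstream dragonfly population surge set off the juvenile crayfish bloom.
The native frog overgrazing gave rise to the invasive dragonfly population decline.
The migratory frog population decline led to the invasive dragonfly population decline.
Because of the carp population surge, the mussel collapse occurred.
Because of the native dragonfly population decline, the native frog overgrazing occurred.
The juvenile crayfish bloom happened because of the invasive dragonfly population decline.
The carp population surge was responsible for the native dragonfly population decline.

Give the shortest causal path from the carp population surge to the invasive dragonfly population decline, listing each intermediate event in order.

the carp population surge → the native dragonfly population decline
the native dragonfly population decline → the native frog overgrazing
the native frog overgrazing → the invasive dragonfly population decline
Length: 3 steps.

the carp population surge → the native dragonfly population decline → the native frog overgrazing → the invasive dragonfly population decline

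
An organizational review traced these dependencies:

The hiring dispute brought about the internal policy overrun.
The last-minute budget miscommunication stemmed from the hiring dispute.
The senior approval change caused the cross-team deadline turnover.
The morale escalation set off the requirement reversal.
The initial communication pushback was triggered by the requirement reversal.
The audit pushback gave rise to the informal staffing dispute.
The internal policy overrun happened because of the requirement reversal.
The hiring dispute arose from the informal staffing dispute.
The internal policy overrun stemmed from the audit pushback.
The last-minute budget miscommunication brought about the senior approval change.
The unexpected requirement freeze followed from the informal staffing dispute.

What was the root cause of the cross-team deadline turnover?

the audit pushback

Tracing upstream from the cross-team deadline turnover: the cross-team deadline turnover ← the senior approval change ← the last-minute budget miscommunication ← the hiring dispute ← the informal staffing dispute ← the audit pushback.
The audit pushback has no stated cause, so it is the root.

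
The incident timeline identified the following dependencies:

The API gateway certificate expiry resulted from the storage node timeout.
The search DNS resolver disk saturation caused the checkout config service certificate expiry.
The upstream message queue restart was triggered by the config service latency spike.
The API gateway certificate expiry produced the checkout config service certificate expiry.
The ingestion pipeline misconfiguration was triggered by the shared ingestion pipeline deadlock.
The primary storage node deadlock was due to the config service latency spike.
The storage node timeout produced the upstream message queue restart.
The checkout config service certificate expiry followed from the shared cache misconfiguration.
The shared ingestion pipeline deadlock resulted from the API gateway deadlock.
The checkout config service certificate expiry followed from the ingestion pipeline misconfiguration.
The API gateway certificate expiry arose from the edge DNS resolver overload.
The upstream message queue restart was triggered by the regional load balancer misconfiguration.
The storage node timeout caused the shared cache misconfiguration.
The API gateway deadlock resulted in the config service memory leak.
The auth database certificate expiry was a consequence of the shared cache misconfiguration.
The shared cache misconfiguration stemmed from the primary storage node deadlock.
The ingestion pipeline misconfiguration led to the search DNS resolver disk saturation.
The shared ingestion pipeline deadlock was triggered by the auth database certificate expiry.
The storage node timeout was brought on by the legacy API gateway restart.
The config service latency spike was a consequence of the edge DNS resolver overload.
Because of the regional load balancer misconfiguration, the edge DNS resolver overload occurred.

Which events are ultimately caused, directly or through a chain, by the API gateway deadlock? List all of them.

the checkout config service certificate expiry, the config service memory leak, the ingestion pipeline misconfiguration, the search DNS resolver disk saturation, the shared ingestion pipeline deadlock

Direct effects: the config service memory leak, the shared ingestion pipeline deadlock.
2 steps out: the ingestion pipeline misconfiguration.
3 steps out: the search DNS resolver disk saturation, the checkout config service certificate expiry.
Not reachable from it: the legacy API gateway restart, the regional load balancer misconfiguration, the storage node timeout, the edge DNS resolver overload, the API gateway certificate expiry, the config service latency spike, the upstream message queue restart, the primary storage node deadlock, the shared cache misconfiguration, the auth database certificate expiry.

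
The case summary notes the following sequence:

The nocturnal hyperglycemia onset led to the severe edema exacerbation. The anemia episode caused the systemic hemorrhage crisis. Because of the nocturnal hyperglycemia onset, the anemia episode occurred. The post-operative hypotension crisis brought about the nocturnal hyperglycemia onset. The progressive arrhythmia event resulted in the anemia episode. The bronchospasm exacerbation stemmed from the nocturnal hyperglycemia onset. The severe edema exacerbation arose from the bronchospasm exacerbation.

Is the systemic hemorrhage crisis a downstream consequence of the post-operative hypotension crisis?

There is a causal chain: the post-operative hypotension crisis → the nocturnal hyperglycemia onset → the anemia episode → the systemic hemorrhage crisis.

Yes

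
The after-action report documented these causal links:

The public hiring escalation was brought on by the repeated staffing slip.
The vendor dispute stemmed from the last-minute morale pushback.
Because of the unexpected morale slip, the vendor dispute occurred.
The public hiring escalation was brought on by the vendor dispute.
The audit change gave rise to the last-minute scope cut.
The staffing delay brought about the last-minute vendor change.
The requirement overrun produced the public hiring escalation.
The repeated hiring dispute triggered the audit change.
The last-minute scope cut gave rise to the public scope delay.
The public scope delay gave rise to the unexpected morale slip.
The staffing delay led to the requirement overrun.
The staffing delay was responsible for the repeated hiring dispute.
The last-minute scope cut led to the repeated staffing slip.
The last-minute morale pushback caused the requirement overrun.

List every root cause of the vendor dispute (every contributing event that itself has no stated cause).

Tracing upstream from the vendor dispute: the vendor dispute ← the unexpected morale slip ← the public scope delay ← the last-minute scope cut ← the audit change ← the repeated hiring dispute ← the staffing delay.
A separate upstream branch: the vendor dispute ← the last-minute morale pushback.
Each of those chain origins has no stated cause.

the last-minute morale pushback, the staffing delay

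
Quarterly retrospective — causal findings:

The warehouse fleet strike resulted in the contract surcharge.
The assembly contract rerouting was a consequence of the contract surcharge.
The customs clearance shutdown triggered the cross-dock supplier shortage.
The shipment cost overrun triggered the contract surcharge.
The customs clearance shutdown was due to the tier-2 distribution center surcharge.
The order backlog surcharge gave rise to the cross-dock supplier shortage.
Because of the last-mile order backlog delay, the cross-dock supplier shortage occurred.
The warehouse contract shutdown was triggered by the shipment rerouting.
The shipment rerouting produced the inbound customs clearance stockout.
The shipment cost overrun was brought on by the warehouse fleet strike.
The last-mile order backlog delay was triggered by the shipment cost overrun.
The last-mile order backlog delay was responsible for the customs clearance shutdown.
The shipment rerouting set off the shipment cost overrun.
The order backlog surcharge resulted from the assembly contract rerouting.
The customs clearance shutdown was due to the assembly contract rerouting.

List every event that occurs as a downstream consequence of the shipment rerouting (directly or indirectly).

the assembly contract rerouting, the contract surcharge, the cross-dock supplier shortage, the customs clearance shutdown, the inbound customs clearance stockout, the last-mile order backlog delay, the order backlog surcharge, the shipment cost overrun, the warehouse contract shutdown

Direct effects: the warehouse contract shutdown, the shipment cost overrun, the inbound customs clearance stockout.
2 steps out: the last-mile order backlog delay, the contract surcharge.
3 steps out: the assembly contract rerouting, the customs clearance shutdown, the cross-dock supplier shortage.
4 steps out: the order backlog surcharge.
Not reachable from it: the tier-2 distribution center surcharge, the warehouse fleet strike.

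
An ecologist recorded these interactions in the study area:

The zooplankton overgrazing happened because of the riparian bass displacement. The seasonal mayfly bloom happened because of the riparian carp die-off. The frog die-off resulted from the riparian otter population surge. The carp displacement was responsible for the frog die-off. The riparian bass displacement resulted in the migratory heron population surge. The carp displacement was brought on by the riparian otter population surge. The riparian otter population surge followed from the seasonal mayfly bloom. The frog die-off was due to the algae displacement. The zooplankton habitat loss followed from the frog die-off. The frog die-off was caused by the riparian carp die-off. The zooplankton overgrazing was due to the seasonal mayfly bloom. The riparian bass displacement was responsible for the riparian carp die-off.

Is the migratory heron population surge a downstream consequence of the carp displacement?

The carp displacement leads to the frog die-off, the zooplankton habitat loss; the migratory heron population surge is not among them.

No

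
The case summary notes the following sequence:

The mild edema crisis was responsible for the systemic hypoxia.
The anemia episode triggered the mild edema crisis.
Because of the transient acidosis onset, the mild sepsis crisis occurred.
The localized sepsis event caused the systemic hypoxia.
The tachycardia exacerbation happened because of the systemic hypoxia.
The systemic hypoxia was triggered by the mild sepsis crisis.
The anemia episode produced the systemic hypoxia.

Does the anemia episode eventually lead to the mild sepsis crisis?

No

The anemia episode leads to the mild edema crisis, the systemic hypoxia, the tachycardia exacerbation; the mild sepsis crisis is not among them.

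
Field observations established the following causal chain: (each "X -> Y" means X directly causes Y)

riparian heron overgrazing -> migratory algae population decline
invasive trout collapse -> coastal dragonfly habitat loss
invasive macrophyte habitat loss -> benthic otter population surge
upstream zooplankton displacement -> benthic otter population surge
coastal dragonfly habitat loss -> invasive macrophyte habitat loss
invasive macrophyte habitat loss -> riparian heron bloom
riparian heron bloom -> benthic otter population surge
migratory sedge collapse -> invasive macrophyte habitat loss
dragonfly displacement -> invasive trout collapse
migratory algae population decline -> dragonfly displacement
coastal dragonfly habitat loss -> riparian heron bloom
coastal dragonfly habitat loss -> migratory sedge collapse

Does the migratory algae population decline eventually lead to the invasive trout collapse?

Yes

There is a causal chain: the migratory algae population decline → the dragonfly displacement → the invasive trout collapse.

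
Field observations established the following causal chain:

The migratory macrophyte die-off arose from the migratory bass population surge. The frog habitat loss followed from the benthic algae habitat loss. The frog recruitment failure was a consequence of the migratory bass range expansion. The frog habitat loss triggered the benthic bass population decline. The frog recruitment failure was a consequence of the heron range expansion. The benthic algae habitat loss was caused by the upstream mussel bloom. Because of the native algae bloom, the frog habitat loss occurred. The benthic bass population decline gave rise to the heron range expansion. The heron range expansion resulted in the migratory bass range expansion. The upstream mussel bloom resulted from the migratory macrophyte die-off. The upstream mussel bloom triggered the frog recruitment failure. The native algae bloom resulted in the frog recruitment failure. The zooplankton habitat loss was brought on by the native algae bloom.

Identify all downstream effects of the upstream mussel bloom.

Direct effects: the benthic algae habitat loss, the frog recruitment failure.
2 steps out: the frog habitat loss.
3 steps out: the benthic bass population decline.
4 steps out: the heron range expansion.
5 steps out: the migratory bass range expansion.
Not reachable from it: the native algae bloom, the zooplankton habitat loss, the migratory bass population surge, the migratory macrophyte die-off.

the benthic algae habitat loss, the benthic bass population decline, the frog habitat loss, the frog recruitment failure, the heron range expansion, the migratory bass range expansion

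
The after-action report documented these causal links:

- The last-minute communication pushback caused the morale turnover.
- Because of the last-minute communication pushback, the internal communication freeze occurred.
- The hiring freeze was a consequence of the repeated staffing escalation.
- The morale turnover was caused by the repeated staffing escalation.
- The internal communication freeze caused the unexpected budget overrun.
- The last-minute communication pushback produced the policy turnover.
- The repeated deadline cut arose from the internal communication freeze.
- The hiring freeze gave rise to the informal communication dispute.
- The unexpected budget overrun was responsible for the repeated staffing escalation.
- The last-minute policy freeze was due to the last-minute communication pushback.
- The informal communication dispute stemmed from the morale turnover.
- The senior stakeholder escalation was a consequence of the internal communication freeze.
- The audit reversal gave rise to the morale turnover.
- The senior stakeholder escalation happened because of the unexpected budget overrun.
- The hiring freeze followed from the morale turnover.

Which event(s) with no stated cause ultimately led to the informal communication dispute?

Tracing upstream from the informal communication dispute: the informal communication dispute ← the morale turnover ← the last-minute communication pushback.
A separate upstream branch: the informal communication dispute ← the morale turnover ← the audit reversal.
Each of those chain origins has no stated cause.

the audit reversal, the last-minute communication pushback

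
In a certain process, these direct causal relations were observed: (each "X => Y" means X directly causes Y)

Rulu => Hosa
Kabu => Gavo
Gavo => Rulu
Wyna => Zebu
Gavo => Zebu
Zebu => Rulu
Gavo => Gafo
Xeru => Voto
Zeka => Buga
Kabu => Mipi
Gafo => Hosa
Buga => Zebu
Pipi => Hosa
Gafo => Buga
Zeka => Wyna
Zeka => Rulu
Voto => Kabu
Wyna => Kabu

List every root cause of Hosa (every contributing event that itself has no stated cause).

Tracing upstream from Hosa: Hosa ← Rulu ← Zeka.
A separate upstream branch: Hosa ← Gafo ← Gavo ← Kabu ← Voto ← Xeru.
A separate upstream branch: Hosa ← Pipi.
Each of those chain origins has no stated cause.

Pipi, Xeru, Zeka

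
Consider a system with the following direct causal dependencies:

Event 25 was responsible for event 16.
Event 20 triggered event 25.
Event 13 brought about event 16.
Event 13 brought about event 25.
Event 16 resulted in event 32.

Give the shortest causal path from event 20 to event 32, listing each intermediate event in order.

event 20 → event 25 → event 16 → event 32

event 20 → event 25
event 25 → event 16
event 16 → event 32
Length: 3 steps.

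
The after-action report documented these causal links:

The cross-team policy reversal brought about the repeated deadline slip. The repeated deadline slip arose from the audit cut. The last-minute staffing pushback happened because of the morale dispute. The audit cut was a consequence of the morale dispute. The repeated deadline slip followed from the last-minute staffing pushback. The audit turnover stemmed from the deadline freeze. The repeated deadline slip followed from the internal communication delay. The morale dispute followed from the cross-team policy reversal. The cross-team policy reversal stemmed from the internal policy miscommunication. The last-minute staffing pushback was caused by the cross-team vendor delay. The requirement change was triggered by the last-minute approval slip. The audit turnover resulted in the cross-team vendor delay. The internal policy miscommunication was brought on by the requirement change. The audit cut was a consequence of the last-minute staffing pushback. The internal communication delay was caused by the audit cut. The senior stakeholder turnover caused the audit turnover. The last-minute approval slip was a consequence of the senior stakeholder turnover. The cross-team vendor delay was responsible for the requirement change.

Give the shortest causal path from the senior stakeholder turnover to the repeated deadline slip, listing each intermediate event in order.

the senior stakeholder turnover → the audit turnover → the cross-team vendor delay → the last-minute staffing pushback → the repeated deadline slip

the senior stakeholder turnover → the audit turnover
the audit turnover → the cross-team vendor delay
the cross-team vendor delay → the last-minute staffing pushback
the last-minute staffing pushback → the repeated deadline slip
Length: 4 steps.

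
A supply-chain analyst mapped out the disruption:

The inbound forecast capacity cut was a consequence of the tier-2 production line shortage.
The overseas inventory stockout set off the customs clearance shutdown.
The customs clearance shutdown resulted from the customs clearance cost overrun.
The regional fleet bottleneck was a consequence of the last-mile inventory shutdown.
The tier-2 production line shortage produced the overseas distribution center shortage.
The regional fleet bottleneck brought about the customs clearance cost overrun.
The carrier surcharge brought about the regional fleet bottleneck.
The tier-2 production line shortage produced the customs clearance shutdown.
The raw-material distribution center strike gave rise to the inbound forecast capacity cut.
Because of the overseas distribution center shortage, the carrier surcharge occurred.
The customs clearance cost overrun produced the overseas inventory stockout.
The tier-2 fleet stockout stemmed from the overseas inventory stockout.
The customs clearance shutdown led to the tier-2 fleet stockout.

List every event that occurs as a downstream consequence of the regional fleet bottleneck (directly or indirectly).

the customs clearance cost overrun, the customs clearance shutdown, the overseas inventory stockout, the tier-2 fleet stockout

Direct effects: the customs clearance cost overrun.
2 steps out: the overseas inventory stockout, the customs clearance shutdown.
3 steps out: the tier-2 fleet stockout.
Not reachable from it: the tier-2 production line shortage, the overseas distribution center shortage, the raw-material distribution center strike, the last-mile inventory shutdown, the carrier surcharge, the inbound forecast capacity cut.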